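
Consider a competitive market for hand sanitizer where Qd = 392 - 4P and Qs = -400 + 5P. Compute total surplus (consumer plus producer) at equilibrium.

Equilibrium: 392 - 4P = -400 + 5P gives P* = 88, Q* = 40.
Demand choke price: P = 98; supply starts at P = 80.
CS = ½(98 − 88)(40) = 200; PS = ½(88 − 80)(40) = 160.

Total surplus = 360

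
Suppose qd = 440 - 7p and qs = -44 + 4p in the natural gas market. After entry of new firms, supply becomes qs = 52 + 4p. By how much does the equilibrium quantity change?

Δq = 672/11

Original equilibrium: p* = 44, q* = 132.
New equilibrium: 440 - 7p = 52 + 4p, so 388 = 11p and p' = 388/11; q' = 440 − 7(388/11) = 2124/11.
Change in quantity: 2124/11 − 132 = 672/11.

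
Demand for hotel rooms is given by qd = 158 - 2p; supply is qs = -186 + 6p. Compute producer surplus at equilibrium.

Producer surplus = 432

Equilibrium: 158 - 2p = -186 + 6p gives p* = 43, q* = 72.
Supply starts at p = 31 (where qs = 0).
PS = ½(43 − 31)(72) = 432.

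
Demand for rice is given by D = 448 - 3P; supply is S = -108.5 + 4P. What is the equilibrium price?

P* = 79.5

Set D = S: 448 - 3P = -108.5 + 4P.
556.5 = 7P, so P* = 79.5.
Q* = 448 − 3(79.5) = 209.5.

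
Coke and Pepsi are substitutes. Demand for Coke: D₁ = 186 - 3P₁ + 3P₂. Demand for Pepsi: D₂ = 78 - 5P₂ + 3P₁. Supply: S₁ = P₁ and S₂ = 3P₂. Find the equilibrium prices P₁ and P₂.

Market 1: 186 - 3P₁ + 3P₂ = P₁ → 4P₁ - 3P₂ = 186.
Market 2: 8P₂ - 3P₁ = 78.
Eliminating P₂: 8×(1) + 3×(2) gives 23P₁ = 1722, so P₁ = 1722/23.
Back-substitute into (2): P₂ = (78 + 3×1722/23) / 8 = 870/23.

P₁ = 1722/23, P₂ = 870/23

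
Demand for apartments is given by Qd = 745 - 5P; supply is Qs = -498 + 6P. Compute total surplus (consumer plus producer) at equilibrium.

Total surplus = 5940

Equilibrium: 745 - 5P = -498 + 6P gives P* = 113, Q* = 180.
Demand choke price: P = 149; supply starts at P = 83.
CS = ½(149 − 113)(180) = 3240; PS = ½(113 − 83)(180) = 2700.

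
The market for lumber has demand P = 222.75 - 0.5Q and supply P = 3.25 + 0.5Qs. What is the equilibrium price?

Set the two price expressions equal: 222.75 - 0.5Q = 3.25 + 0.5Q.
219.5 = Q, so Q* = 219.5.
P* = 222.75 − (0.5)(219.5) = 113.

P* = 113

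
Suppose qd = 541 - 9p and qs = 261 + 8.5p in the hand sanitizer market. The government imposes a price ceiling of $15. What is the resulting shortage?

Equilibrium price would be p* = 16, so the ceiling at 15 binds.
At p = 15: qd = 541 − 9(15) = 406, qs = 261 + 8.5(15) = 388.5.
Shortage = 406 − 388.5 = 17.5.

Shortage = 17.5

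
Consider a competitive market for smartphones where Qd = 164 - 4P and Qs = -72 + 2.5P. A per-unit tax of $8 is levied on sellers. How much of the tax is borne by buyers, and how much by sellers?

Buyers bear 40/13, sellers bear 64/13

Pre-tax equilibrium: P* = 472/13, Q* = 244/13.
Tax on sellers shifts supply to Qs = -72 + 2.5(P − 8) = -92 + 2.5P.
164 - 4P = -92 + 2.5P gives buyer price Pb = 512/13; sellers receive Ps = 512/13 − 8 = 408/13.
New quantity: Q = 164 − 4(512/13) = 84/13.
Buyer burden = 512/13 − 472/13 = 40/13; seller burden = 472/13 − 408/13 = 64/13.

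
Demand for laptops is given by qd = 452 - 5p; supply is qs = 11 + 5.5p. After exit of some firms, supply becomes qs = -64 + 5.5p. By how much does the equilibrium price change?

Δp = 50/7

Original equilibrium: p* = 42, q* = 242.
New equilibrium: 452 - 5p = -64 + 5.5p, so 516 = 10.5p and p' = 344/7; q' = 452 − 5(344/7) = 1444/7.
Change in price: 344/7 − 42 = 50/7.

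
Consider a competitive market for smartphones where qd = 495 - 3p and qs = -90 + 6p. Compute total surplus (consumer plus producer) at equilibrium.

Equilibrium: 495 - 3p = -90 + 6p gives p* = 65, q* = 300.
Demand choke price: p = 165; supply starts at p = 15.
CS = ½(165 − 65)(300) = 15000; PS = ½(65 − 15)(300) = 7500.

Total surplus = 22500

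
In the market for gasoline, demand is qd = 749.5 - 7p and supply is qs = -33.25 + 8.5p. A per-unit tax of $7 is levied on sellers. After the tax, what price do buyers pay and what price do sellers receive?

Pre-tax equilibrium: p* = 50.5, q* = 396.
Tax on sellers shifts supply to qs = -33.25 + 8.5(p − 7) = -92.75 + 8.5p.
749.5 - 7p = -92.75 + 8.5p gives buyer price pb = 3369/62; sellers receive ps = 3369/62 − 7 = 2935/62.
New quantity: q = 749.5 − 7(3369/62) = 11443/31.

Buyers pay 3369/62, sellers receive 2935/62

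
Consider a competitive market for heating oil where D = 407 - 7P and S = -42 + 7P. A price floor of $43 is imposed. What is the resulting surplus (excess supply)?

Equilibrium price would be P* = 449/14, so the floor at 43 binds.
At P = 43: D = 106, S = 259.
Surplus = 259 − 106 = 153.

Surplus = 153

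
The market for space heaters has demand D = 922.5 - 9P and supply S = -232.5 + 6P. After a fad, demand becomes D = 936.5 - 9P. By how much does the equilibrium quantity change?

ΔQ = 5.6

Original equilibrium: P* = 77, Q* = 229.5.
New equilibrium: 936.5 - 9P = -232.5 + 6P, so 1169 = 15P and P' = 1169/15; Q' = 936.5 − 9(1169/15) = 235.1.
Change in quantity: 235.1 − 229.5 = 5.6.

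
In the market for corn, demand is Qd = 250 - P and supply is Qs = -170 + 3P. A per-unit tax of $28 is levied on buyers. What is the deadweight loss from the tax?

Deadweight loss = 294

Pre-tax equilibrium: P* = 105, Q* = 145.
Tax on buyers shifts demand to Qd = 250 − 1(P + 28) = 222 - P.
222 - P = -170 + 3P gives seller price Ps = 98; buyers pay Pb = 98 + 28 = 126.
New quantity: Q = 250 − 1(126) = 124.
DWL = ½ × 28 × (145 − 124) = 294.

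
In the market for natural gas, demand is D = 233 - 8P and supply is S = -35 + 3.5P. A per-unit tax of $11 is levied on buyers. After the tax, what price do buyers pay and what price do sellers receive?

Buyers pay 613/23, sellers receive 360/23

Pre-tax equilibrium: P* = 536/23, Q* = 1071/23.
Tax on buyers shifts demand to D = 233 − 8(P + 11) = 145 - 8P.
145 - 8P = -35 + 3.5P gives seller price Ps = 360/23; buyers pay Pb = 360/23 + 11 = 613/23.
New quantity: Q = 233 − 8(613/23) = 455/23.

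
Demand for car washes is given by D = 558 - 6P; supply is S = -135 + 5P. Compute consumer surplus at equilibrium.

Consumer surplus = 2700

Equilibrium: 558 - 6P = -135 + 5P gives P* = 63, Q* = 180.
Demand choke price (D = 0): P = 93.
CS = ½(93 − 63)(180) = 2700.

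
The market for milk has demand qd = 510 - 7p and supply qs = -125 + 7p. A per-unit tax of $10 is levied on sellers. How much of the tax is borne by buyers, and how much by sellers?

Buyers bear $5, sellers bear $5

Pre-tax equilibrium: p* = 635/14, q* = 192.5.
Tax on sellers shifts supply to qs = -125 + 7(p − 10) = -195 + 7p.
510 - 7p = -195 + 7p gives buyer price pb = 705/14; sellers receive ps = 705/14 − 10 = 565/14.
New quantity: q = 510 − 7(705/14) = 157.5.
Buyer burden = 705/14 − 635/14 = 5; seller burden = 635/14 − 565/14 = 5.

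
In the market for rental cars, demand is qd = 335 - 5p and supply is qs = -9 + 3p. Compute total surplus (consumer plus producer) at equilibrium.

Total surplus = 3840

Equilibrium: 335 - 5p = -9 + 3p gives p* = 43, q* = 120.
Demand choke price: p = 67; supply starts at p = 3.
CS = ½(67 − 43)(120) = 1440; PS = ½(43 − 3)(120) = 2400.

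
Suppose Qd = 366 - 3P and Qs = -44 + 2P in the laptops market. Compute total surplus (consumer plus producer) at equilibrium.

Total surplus = 6000

Equilibrium: 366 - 3P = -44 + 2P gives P* = 82, Q* = 120.
Demand choke price: P = 122; supply starts at P = 22.
CS = ½(122 − 82)(120) = 2400; PS = ½(82 − 22)(120) = 3600.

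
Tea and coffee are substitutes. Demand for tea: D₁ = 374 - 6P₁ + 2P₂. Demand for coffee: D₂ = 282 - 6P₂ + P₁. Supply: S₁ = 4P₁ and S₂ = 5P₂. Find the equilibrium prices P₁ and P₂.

P₁ = 2339/54, P₂ = 1597/54

Market 1: 374 - 6P₁ + 2P₂ = 4P₁ → 10P₁ - 2P₂ = 374.
Market 2: 11P₂ - P₁ = 282.
Eliminating P₂: 11×(1) + 2×(2) gives 108P₁ = 4678, so P₁ = 2339/54.
Back-substitute into (2): P₂ = (282 + 1×2339/54) / 11 = 1597/54.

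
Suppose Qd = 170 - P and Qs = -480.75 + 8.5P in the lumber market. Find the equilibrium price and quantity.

Set Qd = Qs: 170 - P = -480.75 + 8.5P.
650.75 = 9.5P, so P* = 68.5.
Q* = 170 − 1(68.5) = 101.5.

P* = 68.5, Q* = 101.5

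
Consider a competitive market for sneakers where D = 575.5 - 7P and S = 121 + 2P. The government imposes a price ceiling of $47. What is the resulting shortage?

Shortage = 31.5

Equilibrium price would be P* = 50.5, so the ceiling at 47 binds.
At P = 47: D = 575.5 − 7(47) = 246.5, S = 121 + 2(47) = 215.
Shortage = 246.5 − 215 = 31.5.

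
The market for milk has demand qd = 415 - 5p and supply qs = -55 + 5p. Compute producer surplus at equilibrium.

Equilibrium: 415 - 5p = -55 + 5p gives p* = 47, q* = 180.
Supply starts at p = 11 (where qs = 0).
PS = ½(47 − 11)(180) = 3240.

Producer surplus = 3240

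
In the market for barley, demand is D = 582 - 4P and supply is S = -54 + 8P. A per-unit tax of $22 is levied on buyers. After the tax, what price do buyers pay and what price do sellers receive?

Buyers pay 203/3, sellers receive 137/3

Pre-tax equilibrium: P* = 53, Q* = 370.
Tax on buyers shifts demand to D = 582 − 4(P + 22) = 494 - 4P.
494 - 4P = -54 + 8P gives seller price Ps = 137/3; buyers pay Pb = 137/3 + 22 = 203/3.
New quantity: Q = 582 − 4(203/3) = 934/3.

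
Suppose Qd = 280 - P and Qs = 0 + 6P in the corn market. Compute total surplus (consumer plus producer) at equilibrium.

Equilibrium: 280 - P = 0 + 6P gives P* = 40, Q* = 240.
Demand choke price: P = 280; supply starts at P = 0.
CS = ½(280 − 40)(240) = 28800; PS = ½(40 − 0)(240) = 4800.

Total surplus = 33600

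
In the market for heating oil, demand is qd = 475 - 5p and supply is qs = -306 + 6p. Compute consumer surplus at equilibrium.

Equilibrium: 475 - 5p = -306 + 6p gives p* = 71, q* = 120.
Demand choke price (qd = 0): p = 95.
CS = ½(95 − 71)(120) = 1440.

Consumer surplus = 1440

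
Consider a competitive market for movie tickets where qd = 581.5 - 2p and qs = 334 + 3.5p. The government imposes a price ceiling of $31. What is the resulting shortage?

Shortage = 77

Equilibrium price would be p* = 45, so the ceiling at 31 binds.
At p = 31: qd = 581.5 − 2(31) = 519.5, qs = 334 + 3.5(31) = 442.5.
Shortage = 519.5 − 442.5 = 77.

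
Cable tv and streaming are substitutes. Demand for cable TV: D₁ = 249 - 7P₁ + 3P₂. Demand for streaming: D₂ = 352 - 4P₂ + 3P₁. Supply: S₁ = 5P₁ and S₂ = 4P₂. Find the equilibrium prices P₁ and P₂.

Market 1: 249 - 7P₁ + 3P₂ = 5P₁ → 12P₁ - 3P₂ = 249.
Market 2: 8P₂ - 3P₁ = 352.
Eliminating P₂: 8×(1) + 3×(2) gives 87P₁ = 3048, so P₁ = 1016/29.
Back-substitute into (2): P₂ = (352 + 3×1016/29) / 8 = 1657/29.

P₁ = 1016/29, P₂ = 1657/29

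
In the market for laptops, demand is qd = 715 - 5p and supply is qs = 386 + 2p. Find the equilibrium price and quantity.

p* = 47, q* = 480

Set qd = qs: 715 - 5p = 386 + 2p.
329 = 7p, so p* = 47.
q* = 715 − 5(47) = 480.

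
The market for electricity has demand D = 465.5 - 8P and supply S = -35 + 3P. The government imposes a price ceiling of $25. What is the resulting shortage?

Equilibrium price would be P* = 45.5, so the ceiling at 25 binds.
At P = 25: D = 465.5 − 8(25) = 265.5, S = -35 + 3(25) = 40.
Shortage = 265.5 − 40 = 225.5.

Shortage = 225.5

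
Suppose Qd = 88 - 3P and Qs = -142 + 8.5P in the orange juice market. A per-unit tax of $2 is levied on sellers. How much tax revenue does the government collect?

Pre-tax equilibrium: P* = 20, Q* = 28.
Tax on sellers shifts supply to Qs = -142 + 8.5(P − 2) = -159 + 8.5P.
88 - 3P = -159 + 8.5P gives buyer price Pb = 494/23; sellers receive Ps = 494/23 − 2 = 448/23.
New quantity: Q = 88 − 3(494/23) = 542/23.
Revenue = 2 × 542/23 = 1084/23.

Tax revenue = 1084/23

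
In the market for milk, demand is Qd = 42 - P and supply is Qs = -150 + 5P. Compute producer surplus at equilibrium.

Producer surplus = 10

Equilibrium: 42 - P = -150 + 5P gives P* = 32, Q* = 10.
Supply starts at P = 30 (where Qs = 0).
PS = ½(32 − 30)(10) = 10.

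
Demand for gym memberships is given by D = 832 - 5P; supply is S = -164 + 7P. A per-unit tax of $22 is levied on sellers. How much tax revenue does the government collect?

Tax revenue = 23287/3

Pre-tax equilibrium: P* = 83, Q* = 417.
Tax on sellers shifts supply to S = -164 + 7(P − 22) = -318 + 7P.
832 - 5P = -318 + 7P gives buyer price Pb = 575/6; sellers receive Ps = 575/6 − 22 = 443/6.
New quantity: Q = 832 − 5(575/6) = 2117/6.
Revenue = 22 × 2117/6 = 23287/3.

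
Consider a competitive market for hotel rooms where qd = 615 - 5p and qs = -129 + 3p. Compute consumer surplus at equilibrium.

Equilibrium: 615 - 5p = -129 + 3p gives p* = 93, q* = 150.
Demand choke price (qd = 0): p = 123.
CS = ½(123 − 93)(150) = 2250.

Consumer surplus = 2250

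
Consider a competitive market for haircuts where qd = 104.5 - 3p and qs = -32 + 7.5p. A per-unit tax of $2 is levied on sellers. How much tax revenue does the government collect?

Tax revenue = 857/7

Pre-tax equilibrium: p* = 13, q* = 65.5.
Tax on sellers shifts supply to qs = -32 + 7.5(p − 2) = -47 + 7.5p.
104.5 - 3p = -47 + 7.5p gives buyer price pb = 101/7; sellers receive ps = 101/7 − 2 = 87/7.
New quantity: q = 104.5 − 3(101/7) = 857/14.
Revenue = 2 × 857/14 = 857/7.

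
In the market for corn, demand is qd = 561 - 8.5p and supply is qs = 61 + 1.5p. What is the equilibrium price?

Set qd = qs: 561 - 8.5p = 61 + 1.5p.
500 = 10p, so p* = 50.
q* = 561 − 8.5(50) = 136.

p* = 50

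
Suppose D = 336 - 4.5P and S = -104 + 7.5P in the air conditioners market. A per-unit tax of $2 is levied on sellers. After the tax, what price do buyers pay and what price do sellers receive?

Pre-tax equilibrium: P* = 110/3, Q* = 171.
Tax on sellers shifts supply to S = -104 + 7.5(P − 2) = -119 + 7.5P.
336 - 4.5P = -119 + 7.5P gives buyer price Pb = 455/12; sellers receive Ps = 455/12 − 2 = 431/12.
New quantity: Q = 336 − 4.5(455/12) = 165.375.

Buyers pay 455/12, sellers receive 431/12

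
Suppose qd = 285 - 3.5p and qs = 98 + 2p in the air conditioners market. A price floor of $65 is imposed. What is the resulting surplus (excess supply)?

Equilibrium price would be p* = 34, so the floor at 65 binds.
At p = 65: qd = 57.5, qs = 228.
Surplus = 228 − 57.5 = 170.5.

Surplus = 170.5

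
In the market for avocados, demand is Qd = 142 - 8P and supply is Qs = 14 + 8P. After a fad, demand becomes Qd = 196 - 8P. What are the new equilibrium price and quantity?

Original equilibrium: P* = 8, Q* = 78.
New equilibrium: 196 - 8P = 14 + 8P, so 182 = 16P and P' = 11.375; Q' = 196 − 8(11.375) = 105.

P' = 11.375, Q' = 105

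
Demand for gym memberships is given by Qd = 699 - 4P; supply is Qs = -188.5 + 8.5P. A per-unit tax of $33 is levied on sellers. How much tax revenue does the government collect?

Tax revenue = 10732.92

Pre-tax equilibrium: P* = 71, Q* = 415.
Tax on sellers shifts supply to Qs = -188.5 + 8.5(P − 33) = -469 + 8.5P.
699 - 4P = -469 + 8.5P gives buyer price Pb = 93.44; sellers receive Ps = 93.44 − 33 = 60.44.
New quantity: Q = 699 − 4(93.44) = 325.24.
Revenue = 33 × 325.24 = 10732.92.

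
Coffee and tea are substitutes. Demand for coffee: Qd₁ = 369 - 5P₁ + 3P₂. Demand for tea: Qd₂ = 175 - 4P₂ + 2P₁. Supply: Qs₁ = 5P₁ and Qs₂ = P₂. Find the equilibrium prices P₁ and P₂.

P₁ = 1185/22, P₂ = 622/11

Market 1: 369 - 5P₁ + 3P₂ = 5P₁ → 10P₁ - 3P₂ = 369.
Market 2: 5P₂ - 2P₁ = 175.
Eliminating P₂: 5×(1) + 3×(2) gives 44P₁ = 2370, so P₁ = 1185/22.
Back-substitute into (2): P₂ = (175 + 2×1185/22) / 5 = 622/11.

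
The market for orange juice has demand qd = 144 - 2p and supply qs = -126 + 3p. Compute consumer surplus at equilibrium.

Consumer surplus = 324

Equilibrium: 144 - 2p = -126 + 3p gives p* = 54, q* = 36.
Demand choke price (qd = 0): p = 72.
CS = ½(72 − 54)(36) = 324.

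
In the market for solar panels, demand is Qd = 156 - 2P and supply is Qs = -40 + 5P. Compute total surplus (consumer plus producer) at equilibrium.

Total surplus = 3500

Equilibrium: 156 - 2P = -40 + 5P gives P* = 28, Q* = 100.
Demand choke price: P = 78; supply starts at P = 8.
CS = ½(78 − 28)(100) = 2500; PS = ½(28 − 8)(100) = 1000.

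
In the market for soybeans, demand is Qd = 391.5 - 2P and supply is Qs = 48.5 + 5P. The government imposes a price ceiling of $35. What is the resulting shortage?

Shortage = 98

Equilibrium price would be P* = 49, so the ceiling at 35 binds.
At P = 35: Qd = 391.5 − 2(35) = 321.5, Qs = 48.5 + 5(35) = 223.5.
Shortage = 321.5 − 223.5 = 98.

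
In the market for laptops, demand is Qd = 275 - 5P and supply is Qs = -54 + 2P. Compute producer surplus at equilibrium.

Producer surplus = 400

Equilibrium: 275 - 5P = -54 + 2P gives P* = 47, Q* = 40.
Supply starts at P = 27 (where Qs = 0).
PS = ½(47 − 27)(40) = 400.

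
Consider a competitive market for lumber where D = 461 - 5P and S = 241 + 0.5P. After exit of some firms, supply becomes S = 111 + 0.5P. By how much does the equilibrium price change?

ΔP = 260/11

Original equilibrium: P* = 40, Q* = 261.
New equilibrium: 461 - 5P = 111 + 0.5P, so 350 = 5.5P and P' = 700/11; Q' = 461 − 5(700/11) = 1571/11.
Change in price: 700/11 − 40 = 260/11.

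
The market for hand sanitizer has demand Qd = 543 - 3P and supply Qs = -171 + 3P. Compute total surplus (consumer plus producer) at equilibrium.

Equilibrium: 543 - 3P = -171 + 3P gives P* = 119, Q* = 186.
Demand choke price: P = 181; supply starts at P = 57.
CS = ½(181 − 119)(186) = 5766; PS = ½(119 − 57)(186) = 5766.

Total surplus = 11532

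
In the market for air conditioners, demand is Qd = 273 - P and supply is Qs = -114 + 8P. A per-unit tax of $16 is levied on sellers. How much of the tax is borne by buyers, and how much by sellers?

Buyers bear 128/9, sellers bear 16/9

Pre-tax equilibrium: P* = 43, Q* = 230.
Tax on sellers shifts supply to Qs = -114 + 8(P − 16) = -242 + 8P.
273 - P = -242 + 8P gives buyer price Pb = 515/9; sellers receive Ps = 515/9 − 16 = 371/9.
New quantity: Q = 273 − 1(515/9) = 1942/9.
Buyer burden = 515/9 − 43 = 128/9; seller burden = 43 − 371/9 = 16/9.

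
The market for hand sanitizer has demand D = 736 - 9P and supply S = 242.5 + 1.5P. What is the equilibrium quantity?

Q* = 313

Set D = S: 736 - 9P = 242.5 + 1.5P.
493.5 = 10.5P, so P* = 47.
Q* = 736 − 9(47) = 313.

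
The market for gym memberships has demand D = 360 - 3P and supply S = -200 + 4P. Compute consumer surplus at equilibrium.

Equilibrium: 360 - 3P = -200 + 4P gives P* = 80, Q* = 120.
Demand choke price (D = 0): P = 120.
CS = ½(120 − 80)(120) = 2400.

Consumer surplus = 2400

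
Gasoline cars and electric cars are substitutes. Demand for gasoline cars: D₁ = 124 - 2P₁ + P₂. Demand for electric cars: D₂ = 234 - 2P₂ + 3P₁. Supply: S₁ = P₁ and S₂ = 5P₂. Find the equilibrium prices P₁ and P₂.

Market 1: 124 - 2P₁ + P₂ = P₁ → 3P₁ - P₂ = 124.
Market 2: 7P₂ - 3P₁ = 234.
Eliminating P₂: 7×(1) + 1×(2) gives 18P₁ = 1102, so P₁ = 551/9.
Back-substitute into (2): P₂ = (234 + 3×551/9) / 7 = 179/3.

P₁ = 551/9, P₂ = 179/3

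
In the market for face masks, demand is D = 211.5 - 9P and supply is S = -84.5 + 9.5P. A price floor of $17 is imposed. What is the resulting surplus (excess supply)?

Equilibrium price would be P* = 16, so the floor at 17 binds.
At P = 17: D = 58.5, S = 77.
Surplus = 77 − 58.5 = 18.5.

Surplus = 18.5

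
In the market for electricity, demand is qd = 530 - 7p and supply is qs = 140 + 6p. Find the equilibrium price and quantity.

Set qd = qs: 530 - 7p = 140 + 6p.
390 = 13p, so p* = 30.
q* = 530 − 7(30) = 320.

p* = 30, q* = 320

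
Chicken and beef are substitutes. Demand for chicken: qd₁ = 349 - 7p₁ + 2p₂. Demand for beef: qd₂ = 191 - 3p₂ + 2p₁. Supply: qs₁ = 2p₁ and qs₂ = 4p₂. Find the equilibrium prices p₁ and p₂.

p₁ = 2825/59, p₂ = 2417/59

Market 1: 349 - 7p₁ + 2p₂ = 2p₁ → 9p₁ - 2p₂ = 349.
Market 2: 7p₂ - 2p₁ = 191.
Eliminating p₂: 7×(1) + 2×(2) gives 59p₁ = 2825, so p₁ = 2825/59.
Back-substitute into (2): p₂ = (191 + 2×2825/59) / 7 = 2417/59.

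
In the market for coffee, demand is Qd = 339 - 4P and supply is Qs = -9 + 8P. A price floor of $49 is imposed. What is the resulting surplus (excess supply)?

Surplus = 240

Equilibrium price would be P* = 29, so the floor at 49 binds.
At P = 49: Qd = 143, Qs = 383.
Surplus = 383 − 143 = 240.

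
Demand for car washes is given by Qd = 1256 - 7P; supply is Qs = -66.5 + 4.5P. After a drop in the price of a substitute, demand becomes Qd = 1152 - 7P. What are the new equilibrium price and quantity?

P' = 2437/23, Q' = 9437/23

Original equilibrium: P* = 115, Q* = 451.
New equilibrium: 1152 - 7P = -66.5 + 4.5P, so 1218.5 = 11.5P and P' = 2437/23; Q' = 1152 − 7(2437/23) = 9437/23.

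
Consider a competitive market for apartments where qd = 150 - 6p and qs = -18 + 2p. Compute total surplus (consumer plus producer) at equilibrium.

Total surplus = 192

Equilibrium: 150 - 6p = -18 + 2p gives p* = 21, q* = 24.
Demand choke price: p = 25; supply starts at p = 9.
CS = ½(25 − 21)(24) = 48; PS = ½(21 − 9)(24) = 144.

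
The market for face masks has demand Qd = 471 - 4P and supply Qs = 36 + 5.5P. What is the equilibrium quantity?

Set Qd = Qs: 471 - 4P = 36 + 5.5P.
435 = 9.5P, so P* = 870/19.
Q* = 471 − 4(870/19) = 5469/19.

Q* = 5469/19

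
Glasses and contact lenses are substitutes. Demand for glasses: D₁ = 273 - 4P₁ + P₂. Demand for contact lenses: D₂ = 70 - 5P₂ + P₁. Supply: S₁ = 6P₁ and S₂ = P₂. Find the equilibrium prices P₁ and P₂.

Market 1: 273 - 4P₁ + P₂ = 6P₁ → 10P₁ - P₂ = 273.
Market 2: 6P₂ - P₁ = 70.
Eliminating P₂: 6×(1) + 1×(2) gives 59P₁ = 1708, so P₁ = 1708/59.
Back-substitute into (2): P₂ = (70 + 1×1708/59) / 6 = 973/59.

P₁ = 1708/59, P₂ = 973/59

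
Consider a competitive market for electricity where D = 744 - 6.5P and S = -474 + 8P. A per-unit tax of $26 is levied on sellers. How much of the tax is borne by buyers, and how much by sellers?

Pre-tax equilibrium: P* = 84, Q* = 198.
Tax on sellers shifts supply to S = -474 + 8(P − 26) = -682 + 8P.
744 - 6.5P = -682 + 8P gives buyer price Pb = 2852/29; sellers receive Ps = 2852/29 − 26 = 2098/29.
New quantity: Q = 744 − 6.5(2852/29) = 3038/29.
Buyer burden = 2852/29 − 84 = 416/29; seller burden = 84 − 2098/29 = 338/29.

Buyers bear 416/29, sellers bear 338/29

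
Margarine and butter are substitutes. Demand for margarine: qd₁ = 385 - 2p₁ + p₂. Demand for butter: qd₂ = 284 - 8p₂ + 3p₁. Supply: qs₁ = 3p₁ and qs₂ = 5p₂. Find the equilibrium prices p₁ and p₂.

p₁ = 5289/62, p₂ = 2575/62

Market 1: 385 - 2p₁ + p₂ = 3p₁ → 5p₁ - p₂ = 385.
Market 2: 13p₂ - 3p₁ = 284.
Eliminating p₂: 13×(1) + 1×(2) gives 62p₁ = 5289, so p₁ = 5289/62.
Back-substitute into (2): p₂ = (284 + 3×5289/62) / 13 = 2575/62.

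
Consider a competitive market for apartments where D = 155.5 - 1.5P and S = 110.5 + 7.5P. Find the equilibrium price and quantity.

Set D = S: 155.5 - 1.5P = 110.5 + 7.5P.
45 = 9P, so P* = 5.
Q* = 155.5 − 1.5(5) = 148.

P* = 5, Q* = 148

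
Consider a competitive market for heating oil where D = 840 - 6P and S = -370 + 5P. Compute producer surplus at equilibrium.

Equilibrium: 840 - 6P = -370 + 5P gives P* = 110, Q* = 180.
Supply starts at P = 74 (where S = 0).
PS = ½(110 − 74)(180) = 3240.

Producer surplus = 3240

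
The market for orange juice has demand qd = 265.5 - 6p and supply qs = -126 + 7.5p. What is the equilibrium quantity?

Set qd = qs: 265.5 - 6p = -126 + 7.5p.
391.5 = 13.5p, so p* = 29.
q* = 265.5 − 6(29) = 91.5.

q* = 91.5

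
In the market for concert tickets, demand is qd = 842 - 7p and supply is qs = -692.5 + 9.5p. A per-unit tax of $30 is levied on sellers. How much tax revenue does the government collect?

Tax revenue = 23130/11

Pre-tax equilibrium: p* = 93, q* = 191.
Tax on sellers shifts supply to qs = -692.5 + 9.5(p − 30) = -977.5 + 9.5p.
842 - 7p = -977.5 + 9.5p gives buyer price pb = 1213/11; sellers receive ps = 1213/11 − 30 = 883/11.
New quantity: q = 842 − 7(1213/11) = 771/11.
Revenue = 30 × 771/11 = 23130/11.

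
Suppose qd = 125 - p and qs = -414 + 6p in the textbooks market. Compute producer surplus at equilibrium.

Equilibrium: 125 - p = -414 + 6p gives p* = 77, q* = 48.
Supply starts at p = 69 (where qs = 0).
PS = ½(77 − 69)(48) = 192.

Producer surplus = 192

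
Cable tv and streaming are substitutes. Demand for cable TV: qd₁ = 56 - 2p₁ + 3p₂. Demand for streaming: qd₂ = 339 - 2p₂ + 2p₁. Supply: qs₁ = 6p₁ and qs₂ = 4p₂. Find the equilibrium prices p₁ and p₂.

Market 1: 56 - 2p₁ + 3p₂ = 6p₁ → 8p₁ - 3p₂ = 56.
Market 2: 6p₂ - 2p₁ = 339.
Eliminating p₂: 6×(1) + 3×(2) gives 42p₁ = 1353, so p₁ = 451/14.
Back-substitute into (2): p₂ = (339 + 2×451/14) / 6 = 1412/21.

p₁ = 451/14, p₂ = 1412/21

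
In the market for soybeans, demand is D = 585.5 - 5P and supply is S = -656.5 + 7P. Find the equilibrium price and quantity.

P* = 103.5, Q* = 68

Set D = S: 585.5 - 5P = -656.5 + 7P.
1242 = 12P, so P* = 103.5.
Q* = 585.5 − 5(103.5) = 68.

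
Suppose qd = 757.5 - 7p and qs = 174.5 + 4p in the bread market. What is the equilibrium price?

p* = 53

Set qd = qs: 757.5 - 7p = 174.5 + 4p.
583 = 11p, so p* = 53.
q* = 757.5 − 7(53) = 386.5.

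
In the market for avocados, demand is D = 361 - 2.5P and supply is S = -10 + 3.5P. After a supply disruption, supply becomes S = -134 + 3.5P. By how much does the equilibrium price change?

Original equilibrium: P* = 371/6, Q* = 2477/12.
New equilibrium: 361 - 2.5P = -134 + 3.5P, so 495 = 6P and P' = 82.5; Q' = 361 − 2.5(82.5) = 154.75.
Change in price: 82.5 − 371/6 = 62/3.

ΔP = 62/3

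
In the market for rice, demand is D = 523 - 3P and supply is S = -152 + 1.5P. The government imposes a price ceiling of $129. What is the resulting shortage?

Shortage = 94.5

Equilibrium price would be P* = 150, so the ceiling at 129 binds.
At P = 129: D = 523 − 3(129) = 136, S = -152 + 1.5(129) = 41.5.
Shortage = 136 − 41.5 = 94.5.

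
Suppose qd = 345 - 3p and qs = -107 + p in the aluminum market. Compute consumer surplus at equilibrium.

Equilibrium: 345 - 3p = -107 + p gives p* = 113, q* = 6.
Demand choke price (qd = 0): p = 115.
CS = ½(115 − 113)(6) = 6.

Consumer surplus = 6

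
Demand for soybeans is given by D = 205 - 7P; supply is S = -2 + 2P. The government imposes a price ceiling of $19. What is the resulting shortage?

Shortage = 36

Equilibrium price would be P* = 23, so the ceiling at 19 binds.
At P = 19: D = 205 − 7(19) = 72, S = -2 + 2(19) = 36.
Shortage = 72 − 36 = 36.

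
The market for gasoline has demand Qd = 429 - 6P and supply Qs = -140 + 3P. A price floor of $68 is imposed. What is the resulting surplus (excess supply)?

Surplus = 43

Equilibrium price would be P* = 569/9, so the floor at 68 binds.
At P = 68: Qd = 21, Qs = 64.
Surplus = 64 − 21 = 43.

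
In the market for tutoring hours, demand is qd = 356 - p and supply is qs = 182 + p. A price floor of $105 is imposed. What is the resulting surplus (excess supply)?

Equilibrium price would be p* = 87, so the floor at 105 binds.
At p = 105: qd = 251, qs = 287.
Surplus = 287 − 251 = 36.

Surplus = 36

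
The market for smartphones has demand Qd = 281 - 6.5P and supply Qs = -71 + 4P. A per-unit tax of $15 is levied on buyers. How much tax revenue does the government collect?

Tax revenue = 2725/7

Pre-tax equilibrium: P* = 704/21, Q* = 1325/21.
Tax on buyers shifts demand to Qd = 281 − 6.5(P + 15) = 183.5 - 6.5P.
183.5 - 6.5P = -71 + 4P gives seller price Ps = 509/21; buyers pay Pb = 509/21 + 15 = 824/21.
New quantity: Q = 281 − 6.5(824/21) = 545/21.
Revenue = 15 × 545/21 = 2725/7.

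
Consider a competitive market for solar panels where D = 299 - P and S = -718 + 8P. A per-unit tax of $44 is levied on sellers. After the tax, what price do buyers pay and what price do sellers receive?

Pre-tax equilibrium: P* = 113, Q* = 186.
Tax on sellers shifts supply to S = -718 + 8(P − 44) = -1070 + 8P.
299 - P = -1070 + 8P gives buyer price Pb = 1369/9; sellers receive Ps = 1369/9 − 44 = 973/9.
New quantity: Q = 299 − 1(1369/9) = 1322/9.

Buyers pay 1369/9, sellers receive 973/9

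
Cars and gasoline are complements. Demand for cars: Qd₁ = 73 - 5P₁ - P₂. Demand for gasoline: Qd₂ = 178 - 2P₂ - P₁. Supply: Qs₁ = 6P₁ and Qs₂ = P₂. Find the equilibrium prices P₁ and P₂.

Market 1: 73 - 5P₁ - P₂ = 6P₁ → 11P₁ + P₂ = 73.
Market 2: 3P₂ + P₁ = 178.
Eliminating P₂: 3×(1) − 1×(2) gives 32P₁ = 41, so P₁ = 1.28125.
Back-substitute into (2): P₂ = (178 − 1×1.28125) / 3 = 58.90625.

P₁ = 1.28125, P₂ = 58.90625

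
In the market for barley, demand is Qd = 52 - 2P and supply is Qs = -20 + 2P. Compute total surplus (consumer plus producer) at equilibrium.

Equilibrium: 52 - 2P = -20 + 2P gives P* = 18, Q* = 16.
Demand choke price: P = 26; supply starts at P = 10.
CS = ½(26 − 18)(16) = 64; PS = ½(18 − 10)(16) = 64.

Total surplus = 128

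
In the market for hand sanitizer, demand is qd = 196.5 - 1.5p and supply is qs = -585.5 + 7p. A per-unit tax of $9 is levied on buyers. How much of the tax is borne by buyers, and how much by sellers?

Buyers bear 126/17, sellers bear 27/17

Pre-tax equilibrium: p* = 92, q* = 58.5.
Tax on buyers shifts demand to qd = 196.5 − 1.5(p + 9) = 183 - 1.5p.
183 - 1.5p = -585.5 + 7p gives seller price ps = 1537/17; buyers pay pb = 1537/17 + 9 = 1690/17.
New quantity: q = 196.5 − 1.5(1690/17) = 1611/34.
Buyer burden = 1690/17 − 92 = 126/17; seller burden = 92 − 1537/17 = 27/17.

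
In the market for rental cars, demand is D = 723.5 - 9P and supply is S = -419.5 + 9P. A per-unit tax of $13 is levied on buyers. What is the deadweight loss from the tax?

Deadweight loss = 380.25

Pre-tax equilibrium: P* = 63.5, Q* = 152.
Tax on buyers shifts demand to D = 723.5 − 9(P + 13) = 606.5 - 9P.
606.5 - 9P = -419.5 + 9P gives seller price Ps = 57; buyers pay Pb = 57 + 13 = 70.
New quantity: Q = 723.5 − 9(70) = 93.5.
DWL = ½ × 13 × (152 − 93.5) = 380.25.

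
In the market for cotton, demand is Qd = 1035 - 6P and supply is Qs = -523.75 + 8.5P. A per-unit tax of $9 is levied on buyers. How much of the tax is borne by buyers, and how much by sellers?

Buyers bear 153/29, sellers bear 108/29

Pre-tax equilibrium: P* = 107.5, Q* = 390.
Tax on buyers shifts demand to Qd = 1035 − 6(P + 9) = 981 - 6P.
981 - 6P = -523.75 + 8.5P gives seller price Ps = 6019/58; buyers pay Pb = 6019/58 + 9 = 6541/58.
New quantity: Q = 1035 − 6(6541/58) = 10392/29.
Buyer burden = 6541/58 − 107.5 = 153/29; seller burden = 107.5 − 6019/58 = 108/29.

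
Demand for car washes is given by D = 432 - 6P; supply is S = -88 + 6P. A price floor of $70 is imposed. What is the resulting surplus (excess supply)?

Surplus = 320

Equilibrium price would be P* = 130/3, so the floor at 70 binds.
At P = 70: D = 12, S = 332.
Surplus = 332 − 12 = 320.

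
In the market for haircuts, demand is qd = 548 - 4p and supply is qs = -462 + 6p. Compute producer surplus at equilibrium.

Equilibrium: 548 - 4p = -462 + 6p gives p* = 101, q* = 144.
Supply starts at p = 77 (where qs = 0).
PS = ½(101 − 77)(144) = 1728.

Producer surplus = 1728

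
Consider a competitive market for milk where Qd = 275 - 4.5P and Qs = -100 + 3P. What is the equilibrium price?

Set Qd = Qs: 275 - 4.5P = -100 + 3P.
375 = 7.5P, so P* = 50.
Q* = 275 − 4.5(50) = 50.

P* = 50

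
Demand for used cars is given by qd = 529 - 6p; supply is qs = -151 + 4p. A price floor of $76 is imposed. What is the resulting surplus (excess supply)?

Surplus = 80

Equilibrium price would be p* = 68, so the floor at 76 binds.
At p = 76: qd = 73, qs = 153.
Surplus = 153 − 73 = 80.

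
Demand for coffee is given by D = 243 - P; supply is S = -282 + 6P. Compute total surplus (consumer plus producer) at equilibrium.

Equilibrium: 243 - P = -282 + 6P gives P* = 75, Q* = 168.
Demand choke price: P = 243; supply starts at P = 47.
CS = ½(243 − 75)(168) = 14112; PS = ½(75 − 47)(168) = 2352.

Total surplus = 16464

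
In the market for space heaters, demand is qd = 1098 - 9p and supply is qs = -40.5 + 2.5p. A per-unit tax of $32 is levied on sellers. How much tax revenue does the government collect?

Tax revenue = 106272/23

Pre-tax equilibrium: p* = 99, q* = 207.
Tax on sellers shifts supply to qs = -40.5 + 2.5(p − 32) = -120.5 + 2.5p.
1098 - 9p = -120.5 + 2.5p gives buyer price pb = 2437/23; sellers receive ps = 2437/23 − 32 = 1701/23.
New quantity: q = 1098 − 9(2437/23) = 3321/23.
Revenue = 32 × 3321/23 = 106272/23.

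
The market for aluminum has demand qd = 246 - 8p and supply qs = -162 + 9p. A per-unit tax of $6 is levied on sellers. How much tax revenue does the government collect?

Tax revenue = 2916/17

Pre-tax equilibrium: p* = 24, q* = 54.
Tax on sellers shifts supply to qs = -162 + 9(p − 6) = -216 + 9p.
246 - 8p = -216 + 9p gives buyer price pb = 462/17; sellers receive ps = 462/17 − 6 = 360/17.
New quantity: q = 246 − 8(462/17) = 486/17.
Revenue = 6 × 486/17 = 2916/17.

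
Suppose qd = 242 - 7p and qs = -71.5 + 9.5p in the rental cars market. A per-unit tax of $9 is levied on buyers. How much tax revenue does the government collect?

Pre-tax equilibrium: p* = 19, q* = 109.
Tax on buyers shifts demand to qd = 242 − 7(p + 9) = 179 - 7p.
179 - 7p = -71.5 + 9.5p gives seller price ps = 167/11; buyers pay pb = 167/11 + 9 = 266/11.
New quantity: q = 242 − 7(266/11) = 800/11.
Revenue = 9 × 800/11 = 7200/11.

Tax revenue = 7200/11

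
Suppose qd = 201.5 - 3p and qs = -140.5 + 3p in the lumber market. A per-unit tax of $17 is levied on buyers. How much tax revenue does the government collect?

Pre-tax equilibrium: p* = 57, q* = 30.5.
Tax on buyers shifts demand to qd = 201.5 − 3(p + 17) = 150.5 - 3p.
150.5 - 3p = -140.5 + 3p gives seller price ps = 48.5; buyers pay pb = 48.5 + 17 = 65.5.
New quantity: q = 201.5 − 3(65.5) = 5.
Revenue = 17 × 5 = 85.

Tax revenue = 85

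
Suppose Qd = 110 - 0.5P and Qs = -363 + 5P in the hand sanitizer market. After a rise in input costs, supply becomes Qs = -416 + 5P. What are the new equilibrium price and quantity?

Original equilibrium: P* = 86, Q* = 67.
New equilibrium: 110 - 0.5P = -416 + 5P, so 526 = 5.5P and P' = 1052/11; Q' = 110 − 0.5(1052/11) = 684/11.

P' = 1052/11, Q' = 684/11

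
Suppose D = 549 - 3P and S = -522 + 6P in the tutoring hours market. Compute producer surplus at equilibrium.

Equilibrium: 549 - 3P = -522 + 6P gives P* = 119, Q* = 192.
Supply starts at P = 87 (where S = 0).
PS = ½(119 − 87)(192) = 3072.

Producer surplus = 3072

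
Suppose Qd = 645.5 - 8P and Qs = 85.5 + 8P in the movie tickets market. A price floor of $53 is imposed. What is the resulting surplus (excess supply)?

Equilibrium price would be P* = 35, so the floor at 53 binds.
At P = 53: Qd = 221.5, Qs = 509.5.
Surplus = 509.5 − 221.5 = 288.

Surplus = 288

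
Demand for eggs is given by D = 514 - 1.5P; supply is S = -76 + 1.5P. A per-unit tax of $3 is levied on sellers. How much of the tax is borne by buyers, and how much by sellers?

Buyers bear $1.5, sellers bear $1.5

Pre-tax equilibrium: P* = 590/3, Q* = 219.
Tax on sellers shifts supply to S = -76 + 1.5(P − 3) = -80.5 + 1.5P.
514 - 1.5P = -80.5 + 1.5P gives buyer price Pb = 1189/6; sellers receive Ps = 1189/6 − 3 = 1171/6.
New quantity: Q = 514 − 1.5(1189/6) = 216.75.
Buyer burden = 1189/6 − 590/3 = 1.5; seller burden = 590/3 − 1171/6 = 1.5.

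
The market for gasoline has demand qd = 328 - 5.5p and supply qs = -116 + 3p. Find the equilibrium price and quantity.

p* = 888/17, q* = 692/17

Set qd = qs: 328 - 5.5p = -116 + 3p.
444 = 8.5p, so p* = 888/17.
q* = 328 − 5.5(888/17) = 692/17.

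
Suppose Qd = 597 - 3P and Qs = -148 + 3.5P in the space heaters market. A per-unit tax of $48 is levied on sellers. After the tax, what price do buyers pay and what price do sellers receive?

Pre-tax equilibrium: P* = 1490/13, Q* = 3291/13.
Tax on sellers shifts supply to Qs = -148 + 3.5(P − 48) = -316 + 3.5P.
597 - 3P = -316 + 3.5P gives buyer price Pb = 1826/13; sellers receive Ps = 1826/13 − 48 = 1202/13.
New quantity: Q = 597 − 3(1826/13) = 2283/13.

Buyers pay 1826/13, sellers receive 1202/13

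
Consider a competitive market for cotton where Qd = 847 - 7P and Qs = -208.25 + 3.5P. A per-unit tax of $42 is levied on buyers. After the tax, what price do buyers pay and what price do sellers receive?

Buyers pay $114.5, sellers receive $72.5

Pre-tax equilibrium: P* = 100.5, Q* = 143.5.
Tax on buyers shifts demand to Qd = 847 − 7(P + 42) = 553 - 7P.
553 - 7P = -208.25 + 3.5P gives seller price Ps = 72.5; buyers pay Pb = 72.5 + 42 = 114.5.
New quantity: Q = 847 − 7(114.5) = 45.5.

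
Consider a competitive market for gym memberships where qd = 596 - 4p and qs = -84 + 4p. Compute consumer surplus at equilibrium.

Consumer surplus = 8192

Equilibrium: 596 - 4p = -84 + 4p gives p* = 85, q* = 256.
Demand choke price (qd = 0): p = 149.
CS = ½(149 − 85)(256) = 8192.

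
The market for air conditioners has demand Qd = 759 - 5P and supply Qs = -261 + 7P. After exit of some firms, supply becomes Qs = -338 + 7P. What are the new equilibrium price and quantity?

Original equilibrium: P* = 85, Q* = 334.
New equilibrium: 759 - 5P = -338 + 7P, so 1097 = 12P and P' = 1097/12; Q' = 759 − 5(1097/12) = 3623/12.

P' = 1097/12, Q' = 3623/12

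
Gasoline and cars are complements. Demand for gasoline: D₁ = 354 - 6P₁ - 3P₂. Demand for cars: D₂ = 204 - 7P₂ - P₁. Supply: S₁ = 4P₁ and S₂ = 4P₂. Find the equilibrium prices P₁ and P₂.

P₁ = 3282/107, P₂ = 1686/107

Market 1: 354 - 6P₁ - 3P₂ = 4P₁ → 10P₁ + 3P₂ = 354.
Market 2: 11P₂ + P₁ = 204.
Eliminating P₂: 11×(1) − 3×(2) gives 107P₁ = 3282, so P₁ = 3282/107.
Back-substitute into (2): P₂ = (204 − 1×3282/107) / 11 = 1686/107.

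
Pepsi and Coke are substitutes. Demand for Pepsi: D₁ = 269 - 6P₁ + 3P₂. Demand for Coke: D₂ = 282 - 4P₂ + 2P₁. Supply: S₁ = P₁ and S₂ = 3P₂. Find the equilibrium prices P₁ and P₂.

P₁ = 2729/43, P₂ = 2512/43

Market 1: 269 - 6P₁ + 3P₂ = P₁ → 7P₁ - 3P₂ = 269.
Market 2: 7P₂ - 2P₁ = 282.
Eliminating P₂: 7×(1) + 3×(2) gives 43P₁ = 2729, so P₁ = 2729/43.
Back-substitute into (2): P₂ = (282 + 2×2729/43) / 7 = 2512/43.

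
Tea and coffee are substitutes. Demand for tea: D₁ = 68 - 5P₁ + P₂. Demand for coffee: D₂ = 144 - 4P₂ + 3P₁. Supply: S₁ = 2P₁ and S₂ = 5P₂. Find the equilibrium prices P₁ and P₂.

Market 1: 68 - 5P₁ + P₂ = 2P₁ → 7P₁ - P₂ = 68.
Market 2: 9P₂ - 3P₁ = 144.
Eliminating P₂: 9×(1) + 1×(2) gives 60P₁ = 756, so P₁ = 12.6.
Back-substitute into (2): P₂ = (144 + 3×12.6) / 9 = 20.2.

P₁ = 12.6, P₂ = 20.2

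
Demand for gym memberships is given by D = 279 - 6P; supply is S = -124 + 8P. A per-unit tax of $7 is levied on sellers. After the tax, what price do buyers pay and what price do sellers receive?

Buyers pay 459/14, sellers receive 361/14

Pre-tax equilibrium: P* = 403/14, Q* = 744/7.
Tax on sellers shifts supply to S = -124 + 8(P − 7) = -180 + 8P.
279 - 6P = -180 + 8P gives buyer price Pb = 459/14; sellers receive Ps = 459/14 − 7 = 361/14.
New quantity: Q = 279 − 6(459/14) = 576/7.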